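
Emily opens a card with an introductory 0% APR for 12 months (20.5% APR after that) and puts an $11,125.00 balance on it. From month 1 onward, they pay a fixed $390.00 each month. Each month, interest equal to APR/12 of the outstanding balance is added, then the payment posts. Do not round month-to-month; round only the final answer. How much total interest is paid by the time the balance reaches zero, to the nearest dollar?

Promo months 1–12 at r₀ = 0%/12 = 0; months 13+ at r₁ = 20.5%/12 = 0.0170833.
After month 12 (no interest yet): B = $11,125.00 − 12·$390.00 = $6,445.00.
Then at r₁ with $390.00/mo: n₂ = −ln(1 − r₁·B/P)/ln(1+r₁) ≈ 19.58 → 20 more payments.
Total paid = 31·$390.00 + $228.27 = $12,318.27; interest = $12,318.27 − $11,125.00 = $1,193.27.

$1,193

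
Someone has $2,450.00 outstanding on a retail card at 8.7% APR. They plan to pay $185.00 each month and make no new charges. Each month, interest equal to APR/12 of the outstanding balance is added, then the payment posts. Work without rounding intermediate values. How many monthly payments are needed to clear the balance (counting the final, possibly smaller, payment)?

Monthly rate r = 8.7%/12 = 0.725% = 0.00725.
Recurrence: B ← B·(1+r) − $185.00.
Month 1: interest $17.76; balance after payment $2,282.76.
Month 2: interest $16.55; balance after payment $2,114.31.
Closed form: n = −ln(1 − rB₀/P)/ln(1+r) = −ln(0.90399)/ln(1.00725) ≈ 13.973, so the balance reaches zero during payment 14.

14 payments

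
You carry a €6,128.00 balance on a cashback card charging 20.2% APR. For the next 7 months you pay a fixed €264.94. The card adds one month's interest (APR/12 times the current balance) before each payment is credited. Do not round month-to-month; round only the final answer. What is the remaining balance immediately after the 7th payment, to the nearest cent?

Monthly rate r = 20.2%/12 = 1.68333% = 0.0168333.
Each month: B ← B·(1+r) − €264.94.
Month 1: interest €103.15; balance after payment €5,966.21.
Month 2: interest €100.43; balance after payment €5,801.71.
Month 3: interest €97.66; balance after payment €5,634.43.
Month 4: interest €94.85; balance after payment €5,464.33.
Month 5: interest €91.98; balance after payment €5,291.38.
Month 6: interest €89.07; balance after payment €5,115.51.
Month 7: interest €86.11; balance after payment €4,936.68.

€4,936.68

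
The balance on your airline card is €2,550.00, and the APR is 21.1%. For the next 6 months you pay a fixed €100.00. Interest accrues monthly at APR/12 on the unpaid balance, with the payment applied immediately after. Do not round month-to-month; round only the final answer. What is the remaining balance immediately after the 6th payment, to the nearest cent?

€2,204.13

Monthly rate r = 21.1%/12 = 1.75833% = 0.0175833.
Each month: B ← B·(1+r) − €100.00.
Month 1: interest €44.84; balance after payment €2,494.84.
Month 2: interest €43.87; balance after payment €2,438.71.
Month 3: interest €42.88; balance after payment €2,381.59.
Month 4: interest €41.88; balance after payment €2,323.46.
Month 5: interest €40.85; balance after payment €2,264.32.
Month 6: interest €39.81; balance after payment €2,204.13.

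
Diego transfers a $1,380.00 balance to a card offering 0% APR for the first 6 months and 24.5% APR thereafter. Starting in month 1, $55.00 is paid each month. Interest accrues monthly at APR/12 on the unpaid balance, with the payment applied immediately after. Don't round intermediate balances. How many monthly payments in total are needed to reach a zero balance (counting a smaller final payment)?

Promo months 1–6 at r₀ = 0%/12 = 0; months 7+ at r₁ = 24.5%/12 = 0.0204167.
After month 6 (no interest yet): B = $1,380.00 − 6·$55.00 = $1,050.00.
Then at r₁ with $55.00/mo: n₂ = −ln(1 − r₁·B/P)/ln(1+r₁) ≈ 24.44 → 25 more payments.

31 months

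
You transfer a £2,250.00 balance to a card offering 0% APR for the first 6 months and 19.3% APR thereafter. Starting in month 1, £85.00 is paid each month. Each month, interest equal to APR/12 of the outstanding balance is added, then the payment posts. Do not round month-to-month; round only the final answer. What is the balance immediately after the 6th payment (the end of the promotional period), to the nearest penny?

£1,740.00

Promo months 1–6 at r₀ = 0%/12 = 0; months 7+ at r₁ = 19.3%/12 = 0.0160833.
After month 6 (no interest yet): B = £2,250.00 − 6·£85.00 = £1,740.00.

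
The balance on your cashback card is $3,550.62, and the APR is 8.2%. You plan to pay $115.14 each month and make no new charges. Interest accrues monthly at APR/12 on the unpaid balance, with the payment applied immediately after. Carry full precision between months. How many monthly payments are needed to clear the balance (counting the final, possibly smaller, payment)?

35 months

Monthly rate r = 8.2%/12 = 0.683333% = 0.00683333.
Recurrence: B ← B·(1+r) − $115.14.
Month 1: interest $24.26; balance after payment $3,459.74.
Month 2: interest $23.64; balance after payment $3,368.24.
Closed form: n = −ln(1 − rB₀/P)/ln(1+r) = −ln(0.78928)/ln(1.00683) ≈ 34.748, so the balance reaches zero during payment 35.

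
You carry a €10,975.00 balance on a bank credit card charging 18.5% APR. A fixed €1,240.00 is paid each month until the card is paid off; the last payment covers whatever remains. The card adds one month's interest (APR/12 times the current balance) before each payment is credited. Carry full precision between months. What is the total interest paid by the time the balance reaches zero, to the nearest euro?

Monthly rate r = 18.5%/12 = 1.54167% = 0.0154167.
Payoff takes n = ⌈−ln(1 − rB₀/P)/ln(1+r)⌉ = ⌈9.589⌉ = 10 payments; the last is €732.73.
Total paid = 9·€1,240.00 + €732.73 = €11,892.73.
Total interest = total paid − principal = €11,892.73 − €10,975.00 = €917.73.

€918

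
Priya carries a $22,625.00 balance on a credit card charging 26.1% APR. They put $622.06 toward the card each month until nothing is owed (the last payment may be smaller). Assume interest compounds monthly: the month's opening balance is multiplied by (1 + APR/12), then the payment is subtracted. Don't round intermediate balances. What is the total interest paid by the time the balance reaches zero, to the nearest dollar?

Monthly rate r = 26.1%/12 = 2.175% = 0.02175.
Payoff takes n = ⌈−ln(1 − rB₀/P)/ln(1+r)⌉ = ⌈72.769⌉ = 73 payments; the last is $479.62.
Total paid = 72·$622.06 + $479.62 = $45,267.94.
Total interest = total paid − principal = $45,267.94 − $22,625.00 = $22,642.94.

$22,643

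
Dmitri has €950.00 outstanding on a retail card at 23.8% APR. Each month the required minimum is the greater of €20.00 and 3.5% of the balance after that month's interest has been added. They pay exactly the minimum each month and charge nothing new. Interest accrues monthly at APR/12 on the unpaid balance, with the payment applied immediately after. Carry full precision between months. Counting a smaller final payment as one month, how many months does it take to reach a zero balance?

75 months

Monthly rate r = 23.8%/12 = 1.98333% = 0.0198333.
While 3.5% of the post-interest balance exceeds €20.00, each month B ← (B·(1+r))·(1 − 0.035), i.e. B shrinks by the factor (1+r)·0.965 = 0.98414.
This holds for months 1–34. Entering month 35 the balance is €551.63; 3.5% of the post-interest balance is now below €20.00, so the flat €20.00 minimum applies from here.
From month 35 a fixed €20.00 at rate r clears €551.63 in 41 more payments. Total: 34 + 41 = 75 months.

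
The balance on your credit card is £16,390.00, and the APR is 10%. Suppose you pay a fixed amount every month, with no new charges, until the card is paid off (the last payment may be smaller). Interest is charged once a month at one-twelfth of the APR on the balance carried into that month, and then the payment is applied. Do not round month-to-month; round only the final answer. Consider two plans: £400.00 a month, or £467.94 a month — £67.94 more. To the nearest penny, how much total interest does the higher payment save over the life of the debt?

£672.76

Monthly rate r = 10%/12 = 0.833333% = 0.00833333.
At £400.00/mo: n = ⌈−ln(1 − rB₀/P)/ln(1+r)⌉ = 51 payments (last £134.72); total interest = total paid − £16,390.00 = £3,744.72.
At £467.94/mo: 42 payments (last £276.42); total interest £3,071.96.
Interest saved = £3,744.72 − £3,071.96 = £672.76.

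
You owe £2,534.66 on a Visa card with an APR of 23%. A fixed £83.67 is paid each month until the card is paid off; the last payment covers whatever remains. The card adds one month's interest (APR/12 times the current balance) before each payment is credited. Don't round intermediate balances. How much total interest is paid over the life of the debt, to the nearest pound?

Monthly rate r = 23%/12 = 1.91667% = 0.0191667.
Payoff takes n = ⌈−ln(1 − rB₀/P)/ln(1+r)⌉ = ⌈45.772⌉ = 46 payments; the last is £64.72.
Total paid = 45·£83.67 + £64.72 = £3,829.87.
Total interest = total paid − principal = £3,829.87 − £2,534.66 = £1,295.21.

£1,295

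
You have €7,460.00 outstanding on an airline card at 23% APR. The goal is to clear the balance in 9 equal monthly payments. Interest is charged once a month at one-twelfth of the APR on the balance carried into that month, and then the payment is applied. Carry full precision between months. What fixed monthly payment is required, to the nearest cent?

€910.33

Monthly rate r = 23%/12 = 1.91667% = 0.0191667.
Level-payment amortization: P = B₀·r / (1 − (1+r)^(−n)) = 7460.00·0.0191667 / (1 − 1.01917^(−9)).
Denominator 1 − (1+r)^(−9) = 0.157066913.
P = 142.983 / 0.157066913 ≈ 910.33.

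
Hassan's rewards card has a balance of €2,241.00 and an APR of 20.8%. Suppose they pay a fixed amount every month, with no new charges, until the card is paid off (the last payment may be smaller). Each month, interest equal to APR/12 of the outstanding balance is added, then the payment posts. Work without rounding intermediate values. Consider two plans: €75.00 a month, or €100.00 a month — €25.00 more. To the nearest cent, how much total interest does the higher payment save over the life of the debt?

€322.87

Monthly rate r = 20.8%/12 = 1.73333% = 0.0173333.
At €75.00/mo: n = ⌈−ln(1 − rB₀/P)/ln(1+r)⌉ = 43 payments (last €34.56); total interest = total paid − €2,241.00 = €943.56.
At €100.00/mo: 29 payments (last €61.69); total interest €620.69.
Interest saved = €943.56 − €620.69 = €322.87.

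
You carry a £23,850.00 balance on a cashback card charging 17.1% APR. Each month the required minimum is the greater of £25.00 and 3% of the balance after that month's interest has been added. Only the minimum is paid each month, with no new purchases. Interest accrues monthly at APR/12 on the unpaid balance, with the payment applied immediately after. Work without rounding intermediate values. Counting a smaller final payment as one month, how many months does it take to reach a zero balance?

252 months

Monthly rate r = 17.1%/12 = 1.425% = 0.01425.
While 3% of the post-interest balance exceeds £25.00, each month B ← (B·(1+r))·(1 − 0.03), i.e. B shrinks by the factor (1+r)·0.97 = 0.98382.
This holds for months 1–207. Entering month 208 the balance is £815.18; 3% of the post-interest balance is now below £25.00, so the flat £25.00 minimum applies from here.
From month 208 a fixed £25.00 at rate r clears £815.18 in 45 more payments. Total: 207 + 45 = 252 months.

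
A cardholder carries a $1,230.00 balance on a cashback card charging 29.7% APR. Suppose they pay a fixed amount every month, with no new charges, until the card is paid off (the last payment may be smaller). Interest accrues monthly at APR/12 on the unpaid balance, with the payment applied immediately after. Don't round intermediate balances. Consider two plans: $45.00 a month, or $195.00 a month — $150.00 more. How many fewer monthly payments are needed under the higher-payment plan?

Monthly rate r = 29.7%/12 = 2.475% = 0.02475.
At $45.00/mo: n = ⌈−ln(1 − rB₀/P)/ln(1+r)⌉ = 47 payments (last $7.28); total interest = total paid − $1,230.00 = $847.28.
At $195.00/mo: 7 payments (last $183.95); total interest $123.95.
Payments saved = 47 − 7 = 40.

40 fewer payments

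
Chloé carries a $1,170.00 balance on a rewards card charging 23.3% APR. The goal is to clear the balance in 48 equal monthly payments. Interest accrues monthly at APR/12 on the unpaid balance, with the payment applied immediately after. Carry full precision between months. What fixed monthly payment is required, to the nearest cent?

$37.69

Monthly rate r = 23.3%/12 = 1.94167% = 0.0194167.
Level-payment amortization: P = B₀·r / (1 − (1+r)^(−n)) = 1170.00·0.0194167 / (1 − 1.01942^(−48)).
Denominator 1 − (1+r)^(−48) = 0.602701455.
P = 22.7175 / 0.602701455 ≈ 37.69.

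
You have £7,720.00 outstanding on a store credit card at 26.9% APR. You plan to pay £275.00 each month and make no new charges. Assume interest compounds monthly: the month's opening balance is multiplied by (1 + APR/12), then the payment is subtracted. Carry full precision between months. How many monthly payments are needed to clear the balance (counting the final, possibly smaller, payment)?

Monthly rate r = 26.9%/12 = 2.24167% = 0.0224167.
Recurrence: B ← B·(1+r) − £275.00.
Month 1: interest £173.06; balance after payment £7,618.06.
Month 2: interest £170.77; balance after payment £7,513.83.
Closed form: n = −ln(1 − rB₀/P)/ln(1+r) = −ln(0.3707)/ln(1.02242) ≈ 44.763, so the balance reaches zero during payment 45.

45 months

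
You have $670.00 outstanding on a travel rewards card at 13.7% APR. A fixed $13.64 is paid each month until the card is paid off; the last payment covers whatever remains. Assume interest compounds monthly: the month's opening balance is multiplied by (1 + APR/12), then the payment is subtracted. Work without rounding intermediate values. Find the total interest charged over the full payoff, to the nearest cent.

Monthly rate r = 13.7%/12 = 1.14167% = 0.0114167.
Payoff takes n = ⌈−ln(1 − rB₀/P)/ln(1+r)⌉ = ⌈72.479⌉ = 73 payments; the last is $6.55.
Total paid = 72·$13.64 + $6.55 = $988.63.
Total interest = total paid − principal = $988.63 − $670.00 = $318.63.

$318.63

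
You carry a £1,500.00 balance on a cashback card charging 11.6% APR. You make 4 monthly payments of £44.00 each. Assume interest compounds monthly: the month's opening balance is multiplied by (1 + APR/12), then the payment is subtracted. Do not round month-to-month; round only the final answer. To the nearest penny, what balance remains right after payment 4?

Monthly rate r = 11.6%/12 = 0.966667% = 0.00966667.
Each month: B ← B·(1+r) − £44.00.
Month 1: interest £14.50; balance after payment £1,470.50.
Month 2: interest £14.21; balance after payment £1,440.71.
Month 3: interest £13.93; balance after payment £1,410.64.
Month 4: interest £13.64; balance after payment £1,380.28.

£1,380.28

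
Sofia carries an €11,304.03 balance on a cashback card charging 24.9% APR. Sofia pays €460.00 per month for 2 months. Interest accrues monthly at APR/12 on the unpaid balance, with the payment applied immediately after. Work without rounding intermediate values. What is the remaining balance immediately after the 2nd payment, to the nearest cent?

€10,848.47

Monthly rate r = 24.9%/12 = 2.075% = 0.02075.
Each month: B ← B·(1+r) − €460.00.
Month 1: interest €234.56; balance after payment €11,078.59.
Month 2: interest €229.88; balance after payment €10,848.47.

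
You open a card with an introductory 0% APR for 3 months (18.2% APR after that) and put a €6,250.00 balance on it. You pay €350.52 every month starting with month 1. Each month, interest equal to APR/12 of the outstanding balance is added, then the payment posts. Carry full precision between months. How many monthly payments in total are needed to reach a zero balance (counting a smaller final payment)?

Promo months 1–3 at r₀ = 0%/12 = 0; months 4+ at r₁ = 18.2%/12 = 0.0151667.
After month 3 (no interest yet): B = €6,250.00 − 3·€350.52 = €5,198.44.
Then at r₁ with €350.52/mo: n₂ = −ln(1 − r₁·B/P)/ln(1+r₁) ≈ 16.93 → 17 more payments.

20 months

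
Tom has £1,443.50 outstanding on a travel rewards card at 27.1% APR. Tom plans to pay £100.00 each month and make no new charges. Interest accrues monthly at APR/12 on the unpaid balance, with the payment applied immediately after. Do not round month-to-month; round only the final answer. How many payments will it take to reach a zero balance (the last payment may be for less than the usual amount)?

18 months

Monthly rate r = 27.1%/12 = 2.25833% = 0.0225833.
Recurrence: B ← B·(1+r) − £100.00.
Month 1: interest £32.60; balance after payment £1,376.10.
Month 2: interest £31.08; balance after payment £1,307.18.
Closed form: n = −ln(1 − rB₀/P)/ln(1+r) = −ln(0.67401)/ln(1.02258) ≈ 17.666, so the balance reaches zero during payment 18.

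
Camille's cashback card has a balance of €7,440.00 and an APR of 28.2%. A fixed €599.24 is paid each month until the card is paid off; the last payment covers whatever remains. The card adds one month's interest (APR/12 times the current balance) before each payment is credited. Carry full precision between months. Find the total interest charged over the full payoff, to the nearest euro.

€1,461

Monthly rate r = 28.2%/12 = 2.35% = 0.0235.
Payoff takes n = ⌈−ln(1 − rB₀/P)/ln(1+r)⌉ = ⌈14.852⌉ = 15 payments; the last is €511.47.
Total paid = 14·€599.24 + €511.47 = €8,900.83.
Total interest = total paid − principal = €8,900.83 − €7,440.00 = €1,460.83.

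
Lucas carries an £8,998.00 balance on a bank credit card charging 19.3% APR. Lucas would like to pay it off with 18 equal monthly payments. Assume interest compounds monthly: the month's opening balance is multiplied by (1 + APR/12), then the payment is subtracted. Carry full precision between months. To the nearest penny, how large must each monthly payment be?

Monthly rate r = 19.3%/12 = 1.60833% = 0.0160833.
Level-payment amortization: P = B₀·r / (1 − (1+r)^(−n)) = 8998.00·0.0160833 / (1 − 1.01608^(−18)).
Denominator 1 − (1+r)^(−18) = 0.249635809.
P = 144.718 / 0.249635809 ≈ 579.72.

£579.72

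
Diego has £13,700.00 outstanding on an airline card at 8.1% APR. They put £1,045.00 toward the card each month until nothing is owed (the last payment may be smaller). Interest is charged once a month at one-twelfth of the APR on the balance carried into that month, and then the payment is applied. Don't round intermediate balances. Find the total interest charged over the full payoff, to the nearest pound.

£693

Monthly rate r = 8.1%/12 = 0.675% = 0.00675.
Payoff takes n = ⌈−ln(1 − rB₀/P)/ln(1+r)⌉ = ⌈13.773⌉ = 14 payments; the last is £808.47.
Total paid = 13·£1,045.00 + £808.47 = £14,393.47.
Total interest = total paid − principal = £14,393.47 − £13,700.00 = £693.47.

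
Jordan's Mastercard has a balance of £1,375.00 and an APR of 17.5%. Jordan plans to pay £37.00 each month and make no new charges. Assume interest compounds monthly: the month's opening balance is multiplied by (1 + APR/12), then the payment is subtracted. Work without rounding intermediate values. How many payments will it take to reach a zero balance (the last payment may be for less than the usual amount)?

Monthly rate r = 17.5%/12 = 1.45833% = 0.0145833.
Recurrence: B ← B·(1+r) − £37.00.
Month 1: interest £20.05; balance after payment £1,358.05.
Month 2: interest £19.80; balance after payment £1,340.86.
Closed form: n = −ln(1 − rB₀/P)/ln(1+r) = −ln(0.45805)/ln(1.01458) ≈ 53.928, so the balance reaches zero during payment 54.

54 months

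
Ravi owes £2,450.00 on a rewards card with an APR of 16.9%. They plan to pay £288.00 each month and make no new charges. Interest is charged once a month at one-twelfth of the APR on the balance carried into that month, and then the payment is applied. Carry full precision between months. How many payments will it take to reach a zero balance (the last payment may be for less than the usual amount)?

10 months

Monthly rate r = 16.9%/12 = 1.40833% = 0.0140833.
Recurrence: B ← B·(1+r) − £288.00.
Month 1: interest £34.50; balance after payment £2,196.50.
Month 2: interest £30.93; balance after payment £1,939.44.
Closed form: n = −ln(1 − rB₀/P)/ln(1+r) = −ln(0.88019)/ln(1.01408) ≈ 9.125, so the balance reaches zero during payment 10.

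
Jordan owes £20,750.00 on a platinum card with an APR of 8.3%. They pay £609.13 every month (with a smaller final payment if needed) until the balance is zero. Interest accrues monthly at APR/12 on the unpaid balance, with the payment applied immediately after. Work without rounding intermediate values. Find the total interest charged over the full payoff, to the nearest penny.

£2,994.07

Monthly rate r = 8.3%/12 = 0.691667% = 0.00691667.
Payoff takes n = ⌈−ln(1 − rB₀/P)/ln(1+r)⌉ = ⌈38.980⌉ = 39 payments; the last is £597.13.
Total paid = 38·£609.13 + £597.13 = £23,744.07.
Total interest = total paid − principal = £23,744.07 − £20,750.00 = £2,994.07.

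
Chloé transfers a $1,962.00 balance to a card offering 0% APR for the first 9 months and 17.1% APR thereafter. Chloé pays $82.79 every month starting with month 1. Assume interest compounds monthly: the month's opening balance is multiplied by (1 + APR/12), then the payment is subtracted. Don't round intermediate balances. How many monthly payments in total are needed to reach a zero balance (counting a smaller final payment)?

26 months

Promo months 1–9 at r₀ = 0%/12 = 0; months 10+ at r₁ = 17.1%/12 = 0.01425.
After month 9 (no interest yet): B = $1,962.00 − 9·$82.79 = $1,216.89.
Then at r₁ with $82.79/mo: n₂ = −ln(1 − r₁·B/P)/ln(1+r₁) ≈ 16.61 → 17 more payments.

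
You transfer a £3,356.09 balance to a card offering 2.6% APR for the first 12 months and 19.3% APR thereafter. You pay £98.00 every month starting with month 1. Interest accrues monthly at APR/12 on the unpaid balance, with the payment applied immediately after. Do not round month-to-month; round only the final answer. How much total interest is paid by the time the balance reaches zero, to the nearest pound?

£657

Promo months 1–12 at r₀ = 2.6%/12 = 0.00216667; months 13+ at r₁ = 19.3%/12 = 0.0160833.
After month 12: iterate B ← B·(1+r₀) − £98.00 for 12 months → £2,254.28.
Then at r₁ with £98.00/mo: n₂ = −ln(1 − r₁·B/P)/ln(1+r₁) ≈ 28.95 → 29 more payments.
Total paid = 40·£98.00 + £93.55 = £4,013.55; interest = £4,013.55 − £3,356.09 = £657.46.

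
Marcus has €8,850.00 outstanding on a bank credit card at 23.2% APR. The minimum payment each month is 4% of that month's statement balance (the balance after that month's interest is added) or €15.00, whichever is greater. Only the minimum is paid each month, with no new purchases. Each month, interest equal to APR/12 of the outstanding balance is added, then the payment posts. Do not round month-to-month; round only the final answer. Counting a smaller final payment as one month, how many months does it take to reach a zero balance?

Monthly rate r = 23.2%/12 = 1.93333% = 0.0193333.
While 4% of the post-interest balance exceeds €15.00, each month B ← (B·(1+r))·(1 − 0.04), i.e. B shrinks by the factor (1+r)·0.96 = 0.97856.
This holds for months 1–147. Entering month 148 the balance is €365.85; 4% of the post-interest balance is now below €15.00, so the flat €15.00 minimum applies from here.
From month 148 a fixed €15.00 at rate r clears €365.85 in 34 more payments. Total: 147 + 34 = 181 months.

181 months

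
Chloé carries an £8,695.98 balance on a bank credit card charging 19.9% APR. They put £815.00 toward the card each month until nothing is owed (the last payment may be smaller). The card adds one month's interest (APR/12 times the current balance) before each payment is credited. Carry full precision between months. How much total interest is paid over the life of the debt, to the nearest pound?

£954

Monthly rate r = 19.9%/12 = 1.65833% = 0.0165833.
Payoff takes n = ⌈−ln(1 − rB₀/P)/ln(1+r)⌉ = ⌈11.840⌉ = 12 payments; the last is £685.16.
Total paid = 11·£815.00 + £685.16 = £9,650.16.
Total interest = total paid − principal = £9,650.16 − £8,695.98 = £954.18.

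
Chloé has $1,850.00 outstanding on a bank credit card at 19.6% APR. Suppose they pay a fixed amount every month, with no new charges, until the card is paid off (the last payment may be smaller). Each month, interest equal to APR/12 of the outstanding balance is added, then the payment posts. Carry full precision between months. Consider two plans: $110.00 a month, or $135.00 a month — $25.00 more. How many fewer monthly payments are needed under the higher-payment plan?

4 fewer payments

Monthly rate r = 19.6%/12 = 1.63333% = 0.0163333.
At $110.00/mo: n = ⌈−ln(1 − rB₀/P)/ln(1+r)⌉ = 20 payments (last $90.70); total interest = total paid − $1,850.00 = $330.70.
At $135.00/mo: 16 payments (last $86.57); total interest $261.57.
Payments saved = 20 − 16 = 4.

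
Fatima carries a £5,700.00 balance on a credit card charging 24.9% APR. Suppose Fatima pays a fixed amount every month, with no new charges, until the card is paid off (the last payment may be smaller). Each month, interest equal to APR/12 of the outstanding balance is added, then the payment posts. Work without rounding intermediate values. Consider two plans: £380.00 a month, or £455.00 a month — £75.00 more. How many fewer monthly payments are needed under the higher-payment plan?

Monthly rate r = 24.9%/12 = 2.075% = 0.02075.
At £380.00/mo: n = ⌈−ln(1 − rB₀/P)/ln(1+r)⌉ = 19 payments (last £59.71); total interest = total paid − £5,700.00 = £1,199.71.
At £455.00/mo: 15 payments (last £300.22); total interest £970.22.
Payments saved = 19 − 15 = 4.

4 fewer payments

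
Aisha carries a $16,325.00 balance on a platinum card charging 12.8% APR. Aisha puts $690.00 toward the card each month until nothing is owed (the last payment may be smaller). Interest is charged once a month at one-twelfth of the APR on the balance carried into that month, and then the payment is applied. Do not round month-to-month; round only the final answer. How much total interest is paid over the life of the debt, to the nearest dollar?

Monthly rate r = 12.8%/12 = 1.06667% = 0.0106667.
Payoff takes n = ⌈−ln(1 − rB₀/P)/ln(1+r)⌉ = ⌈27.412⌉ = 28 payments; the last is $284.97.
Total paid = 27·$690.00 + $284.97 = $18,914.97.
Total interest = total paid − principal = $18,914.97 − $16,325.00 = $2,589.97.

$2,590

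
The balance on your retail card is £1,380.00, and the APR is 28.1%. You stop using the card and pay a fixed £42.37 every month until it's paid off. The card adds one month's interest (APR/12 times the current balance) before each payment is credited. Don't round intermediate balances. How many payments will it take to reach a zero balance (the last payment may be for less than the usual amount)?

63 payments

Monthly rate r = 28.1%/12 = 2.34167% = 0.0234167.
Recurrence: B ← B·(1+r) − £42.37.
Month 1: interest £32.32; balance after payment £1,369.95.
Month 2: interest £32.08; balance after payment £1,359.65.
Closed form: n = −ln(1 − rB₀/P)/ln(1+r) = −ln(0.23731)/ln(1.02342) ≈ 62.141, so the balance reaches zero during payment 63.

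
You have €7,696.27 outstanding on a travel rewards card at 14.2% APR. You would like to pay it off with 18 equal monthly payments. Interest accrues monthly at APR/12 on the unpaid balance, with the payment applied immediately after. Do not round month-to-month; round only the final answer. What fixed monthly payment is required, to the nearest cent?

€477.24

Monthly rate r = 14.2%/12 = 1.18333% = 0.0118333.
Level-payment amortization: P = B₀·r / (1 − (1+r)^(−n)) = 7696.27·0.0118333 / (1 − 1.01183^(−18)).
Denominator 1 − (1+r)^(−18) = 0.190832716.
P = 91.0725 / 0.190832716 ≈ 477.24.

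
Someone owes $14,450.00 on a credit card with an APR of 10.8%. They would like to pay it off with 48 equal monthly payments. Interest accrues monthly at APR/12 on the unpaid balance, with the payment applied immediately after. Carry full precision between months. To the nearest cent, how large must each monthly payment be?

Monthly rate r = 10.8%/12 = 0.9% = 0.009.
Level-payment amortization: P = B₀·r / (1 − (1+r)^(−n)) = 14450.00·0.009 / (1 − 1.009^(−48)).
Denominator 1 − (1+r)^(−48) = 0.349534869.
P = 130.05 / 0.349534869 ≈ 372.07.

$372.07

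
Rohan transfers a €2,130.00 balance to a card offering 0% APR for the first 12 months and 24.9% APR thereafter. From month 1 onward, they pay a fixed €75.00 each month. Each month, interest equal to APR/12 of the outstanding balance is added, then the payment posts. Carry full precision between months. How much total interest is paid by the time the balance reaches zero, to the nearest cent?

€289.20

Promo months 1–12 at r₀ = 0%/12 = 0; months 13+ at r₁ = 24.9%/12 = 0.02075.
After month 12 (no interest yet): B = €2,130.00 − 12·€75.00 = €1,230.00.
Then at r₁ with €75.00/mo: n₂ = −ln(1 − r₁·B/P)/ln(1+r₁) ≈ 20.25 → 21 more payments.
Total paid = 32·€75.00 + €19.20 = €2,419.20; interest = €2,419.20 − €2,130.00 = €289.20.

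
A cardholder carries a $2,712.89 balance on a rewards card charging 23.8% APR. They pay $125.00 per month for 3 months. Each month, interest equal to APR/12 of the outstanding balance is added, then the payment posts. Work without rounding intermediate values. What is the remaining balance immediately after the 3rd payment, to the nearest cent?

Monthly rate r = 23.8%/12 = 1.98333% = 0.0198333.
Each month: B ← B·(1+r) − $125.00.
Month 1: interest $53.81; balance after payment $2,641.70.
Month 2: interest $52.39; balance after payment $2,569.09.
Month 3: interest $50.95; balance after payment $2,495.04.

$2,495.04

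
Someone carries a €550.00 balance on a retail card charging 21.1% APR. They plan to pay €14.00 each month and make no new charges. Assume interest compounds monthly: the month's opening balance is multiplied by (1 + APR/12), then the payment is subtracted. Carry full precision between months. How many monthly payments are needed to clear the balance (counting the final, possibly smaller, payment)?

68 payments

Monthly rate r = 21.1%/12 = 1.75833% = 0.0175833.
Recurrence: B ← B·(1+r) − €14.00.
Month 1: interest €9.67; balance after payment €545.67.
Month 2: interest €9.59; balance after payment €541.27.
Closed form: n = −ln(1 − rB₀/P)/ln(1+r) = −ln(0.30923)/ln(1.01758) ≈ 67.335, so the balance reaches zero during payment 68.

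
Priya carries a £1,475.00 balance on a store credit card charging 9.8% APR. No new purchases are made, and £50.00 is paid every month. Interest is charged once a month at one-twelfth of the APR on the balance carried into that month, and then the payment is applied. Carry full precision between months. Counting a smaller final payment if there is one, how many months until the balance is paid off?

34 payments

Monthly rate r = 9.8%/12 = 0.816667% = 0.00816667.
Recurrence: B ← B·(1+r) − £50.00.
Month 1: interest £12.05; balance after payment £1,437.05.
Month 2: interest £11.74; balance after payment £1,398.78.
Closed form: n = −ln(1 − rB₀/P)/ln(1+r) = −ln(0.75908)/ln(1.00817) ≈ 33.890, so the balance reaches zero during payment 34.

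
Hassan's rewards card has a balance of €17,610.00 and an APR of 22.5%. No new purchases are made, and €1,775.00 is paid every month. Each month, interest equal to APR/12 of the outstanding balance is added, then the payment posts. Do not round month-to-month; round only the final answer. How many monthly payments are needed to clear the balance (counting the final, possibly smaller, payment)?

12 months

Monthly rate r = 22.5%/12 = 1.875% = 0.01875.
Recurrence: B ← B·(1+r) − €1,775.00.
Month 1: interest €330.19; balance after payment €16,165.19.
Month 2: interest €303.10; balance after payment €14,693.28.
Closed form: n = −ln(1 − rB₀/P)/ln(1+r) = −ln(0.81398)/ln(1.01875) ≈ 11.080, so the balance reaches zero during payment 12.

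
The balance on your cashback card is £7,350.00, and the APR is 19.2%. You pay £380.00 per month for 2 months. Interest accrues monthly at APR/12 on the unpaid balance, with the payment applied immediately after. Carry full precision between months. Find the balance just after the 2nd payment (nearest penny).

£6,821.00

Monthly rate r = 19.2%/12 = 1.6% = 0.016.
Each month: B ← B·(1+r) − £380.00.
Month 1: interest £117.60; balance after payment £7,087.60.
Month 2: interest £113.40; balance after payment £6,821.00.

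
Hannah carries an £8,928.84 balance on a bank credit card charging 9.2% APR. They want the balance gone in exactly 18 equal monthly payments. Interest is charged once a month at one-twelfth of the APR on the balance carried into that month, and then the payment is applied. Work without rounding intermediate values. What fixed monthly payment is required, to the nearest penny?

£532.96

Monthly rate r = 9.2%/12 = 0.766667% = 0.00766667.
Level-payment amortization: P = B₀·r / (1 − (1+r)^(−n)) = 8928.84·0.00766667 / (1 − 1.00767^(−18)).
Denominator 1 − (1+r)^(−18) = 0.128442718.
P = 68.4544 / 0.128442718 ≈ 532.96.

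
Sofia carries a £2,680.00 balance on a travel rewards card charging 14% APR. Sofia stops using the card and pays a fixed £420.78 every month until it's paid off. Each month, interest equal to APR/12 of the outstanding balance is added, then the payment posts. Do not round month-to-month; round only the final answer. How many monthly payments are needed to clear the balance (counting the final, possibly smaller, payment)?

7 months

Monthly rate r = 14%/12 = 1.16667% = 0.0116667.
Recurrence: B ← B·(1+r) − £420.78.
Month 1: interest £31.27; balance after payment £2,290.49.
Month 2: interest £26.72; balance after payment £1,896.43.
Closed form: n = −ln(1 − rB₀/P)/ln(1+r) = −ln(0.92569)/ln(1.01167) ≈ 6.657, so the balance reaches zero during payment 7.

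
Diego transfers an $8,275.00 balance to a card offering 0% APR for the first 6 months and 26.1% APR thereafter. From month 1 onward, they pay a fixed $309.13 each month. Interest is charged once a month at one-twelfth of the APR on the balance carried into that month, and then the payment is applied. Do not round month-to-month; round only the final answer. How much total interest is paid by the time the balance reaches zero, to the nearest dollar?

$2,214

Promo months 1–6 at r₀ = 0%/12 = 0; months 7+ at r₁ = 26.1%/12 = 0.02175.
After month 6 (no interest yet): B = $8,275.00 − 6·$309.13 = $6,420.22.
Then at r₁ with $309.13/mo: n₂ = −ln(1 − r₁·B/P)/ln(1+r₁) ≈ 27.93 → 28 more payments.
Total paid = 33·$309.13 + $287.72 = $10,489.01; interest = $10,489.01 − $8,275.00 = $2,214.01.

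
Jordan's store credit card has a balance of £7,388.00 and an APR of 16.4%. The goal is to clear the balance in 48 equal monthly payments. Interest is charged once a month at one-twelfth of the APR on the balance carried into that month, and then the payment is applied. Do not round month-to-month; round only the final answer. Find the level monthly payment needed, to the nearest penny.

Monthly rate r = 16.4%/12 = 1.36667% = 0.0136667.
Level-payment amortization: P = B₀·r / (1 − (1+r)^(−n)) = 7388.00·0.0136667 / (1 − 1.01367^(−48)).
Denominator 1 − (1+r)^(−48) = 0.478766813.
P = 100.969 / 0.478766813 ≈ 210.89.

£210.89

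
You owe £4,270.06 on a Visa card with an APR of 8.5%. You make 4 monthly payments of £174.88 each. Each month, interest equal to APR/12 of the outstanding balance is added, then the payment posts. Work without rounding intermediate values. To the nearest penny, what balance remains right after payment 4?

£3,685.35

Monthly rate r = 8.5%/12 = 0.708333% = 0.00708333.
Each month: B ← B·(1+r) − £174.88.
Month 1: interest £30.25; balance after payment £4,125.43.
Month 2: interest £29.22; balance after payment £3,979.77.
Month 3: interest £28.19; balance after payment £3,833.08.
Month 4: interest £27.15; balance after payment £3,685.35.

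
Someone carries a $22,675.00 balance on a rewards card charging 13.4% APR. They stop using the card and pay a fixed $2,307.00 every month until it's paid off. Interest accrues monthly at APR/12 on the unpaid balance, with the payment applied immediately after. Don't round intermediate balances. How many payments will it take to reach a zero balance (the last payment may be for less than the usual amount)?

Monthly rate r = 13.4%/12 = 1.11667% = 0.0111667.
Recurrence: B ← B·(1+r) − $2,307.00.
Month 1: interest $253.20; balance after payment $20,621.20.
Month 2: interest $230.27; balance after payment $18,544.47.
Closed form: n = −ln(1 − rB₀/P)/ln(1+r) = −ln(0.89025)/ln(1.01117) ≈ 10.469, so the balance reaches zero during payment 11.

11 payments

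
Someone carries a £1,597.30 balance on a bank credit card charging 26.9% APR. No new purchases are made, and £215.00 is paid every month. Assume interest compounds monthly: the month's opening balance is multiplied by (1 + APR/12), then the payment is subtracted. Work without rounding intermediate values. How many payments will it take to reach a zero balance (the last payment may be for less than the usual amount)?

Monthly rate r = 26.9%/12 = 2.24167% = 0.0224167.
Recurrence: B ← B·(1+r) − £215.00.
Month 1: interest £35.81; balance after payment £1,418.11.
Month 2: interest £31.79; balance after payment £1,234.90.
Closed form: n = −ln(1 − rB₀/P)/ln(1+r) = −ln(0.83346)/ln(1.02242) ≈ 8.217, so the balance reaches zero during payment 9.

9 payments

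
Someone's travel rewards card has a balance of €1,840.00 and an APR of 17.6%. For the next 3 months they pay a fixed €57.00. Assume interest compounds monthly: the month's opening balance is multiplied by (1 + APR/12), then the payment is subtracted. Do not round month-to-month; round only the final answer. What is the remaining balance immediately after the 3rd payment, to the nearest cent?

€1,748.63

Monthly rate r = 17.6%/12 = 1.46667% = 0.0146667.
Each month: B ← B·(1+r) − €57.00.
Month 1: interest €26.99; balance after payment €1,809.99.
Month 2: interest €26.55; balance after payment €1,779.53.
Month 3: interest €26.10; balance after payment €1,748.63.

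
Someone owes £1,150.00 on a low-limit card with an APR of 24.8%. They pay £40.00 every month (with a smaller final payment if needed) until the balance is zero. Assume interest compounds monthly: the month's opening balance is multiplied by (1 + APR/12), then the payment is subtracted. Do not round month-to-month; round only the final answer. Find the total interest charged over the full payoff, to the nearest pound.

Monthly rate r = 24.8%/12 = 2.06667% = 0.0206667.
Payoff takes n = ⌈−ln(1 − rB₀/P)/ln(1+r)⌉ = ⌈44.085⌉ = 45 payments; the last is £3.45.
Total paid = 44·£40.00 + £3.45 = £1,763.45.
Total interest = total paid − principal = £1,763.45 − £1,150.00 = £613.45.

£613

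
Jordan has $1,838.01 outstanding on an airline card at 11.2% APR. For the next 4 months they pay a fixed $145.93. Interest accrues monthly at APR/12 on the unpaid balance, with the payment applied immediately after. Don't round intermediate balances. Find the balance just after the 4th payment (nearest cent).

Monthly rate r = 11.2%/12 = 0.933333% = 0.00933333.
Each month: B ← B·(1+r) − $145.93.
Month 1: interest $17.15; balance after payment $1,709.23.
Month 2: interest $15.95; balance after payment $1,579.26.
Month 3: interest $14.74; balance after payment $1,448.07.
Month 4: interest $13.52; balance after payment $1,315.65.

$1,315.65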